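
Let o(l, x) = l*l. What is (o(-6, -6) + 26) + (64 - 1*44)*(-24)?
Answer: -418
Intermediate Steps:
o(l, x) = l²
(o(-6, -6) + 26) + (64 - 1*44)*(-24) = ((-6)² + 26) + (64 - 1*44)*(-24) = (36 + 26) + (64 - 44)*(-24) = 62 + 20*(-24) = 62 - 480 = -418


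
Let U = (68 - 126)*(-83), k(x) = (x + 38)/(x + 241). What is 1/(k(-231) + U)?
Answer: 10/47947 ≈ 0.00020856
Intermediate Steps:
k(x) = (38 + x)/(241 + x)
U = 4814 (U = -58*(-83) = 4814)
1/(k(-231) + U) = 1/((38 - 231)/(241 - 231) + 4814) = 1/(-193/10 + 4814) = 1/(47947/10) = 10/47947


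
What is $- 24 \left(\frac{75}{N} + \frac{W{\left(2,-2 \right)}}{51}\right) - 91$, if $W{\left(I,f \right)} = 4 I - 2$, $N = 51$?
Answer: $- \frac{2195}{17} \approx -129.12$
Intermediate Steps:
$W{\left(I,f \right)} = -2 + 4 I$
$- 24 \left(\frac{75}{N} + \frac{W{\left(2,-2 \right)}}{51}\right) - 91 = - 24 \left(\frac{75}{51} + \frac{-2 + 4 \cdot 2}{51}\right) - 91 = - 24 \left(75 \cdot \frac{1}{51} + \left(-2 + 8\right) \frac{1}{51}\right) - 91 = - 24 \left(\frac{25}{17} + 6 \cdot \frac{1}{51}\right) - 91 = - 24 \left(\frac{25}{17} + \frac{2}{17}\right) - 91 = \left(-24\right) \frac{27}{17} - 91 = - \frac{648}{17} - 91 = - \frac{2195}{17}$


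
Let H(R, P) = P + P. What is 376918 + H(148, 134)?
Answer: 377186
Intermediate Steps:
H(R, P) = 2*P
376918 + H(148, 134) = 376918 + 2*134 = 376918 + 268 = 377186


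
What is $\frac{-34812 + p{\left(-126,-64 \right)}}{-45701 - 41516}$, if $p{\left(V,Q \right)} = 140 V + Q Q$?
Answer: $\frac{48356}{87217} \approx 0.55443$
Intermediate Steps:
$p{\left(V,Q \right)} = Q^{2} + 140 V$ ($p{\left(V,Q \right)} = 140 V + Q^{2} = Q^{2} + 140 V$)
$\frac{-34812 + p{\left(-126,-64 \right)}}{-45701 - 41516} = \frac{-34812 + \left(\left(-64\right)^{2} + 140 \left(-126\right)\right)}{-45701 - 41516} = \frac{-34812 + \left(4096 - 17640\right)}{-87217} = \left(-34812 - 13544\right) \left(- \frac{1}{87217}\right) = \left(-48356\right) \left(- \frac{1}{87217}\right) = \frac{48356}{87217}$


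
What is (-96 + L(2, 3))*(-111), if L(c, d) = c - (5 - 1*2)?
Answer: 10767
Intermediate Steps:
L(c, d) = -3 + c (L(c, d) = c - (5 - 2) = c - 1*3 = c - 3 = -3 + c)
(-96 + L(2, 3))*(-111) = (-96 + (-3 + 2))*(-111) = (-96 - 1)*(-111) = -97*(-111) = 10767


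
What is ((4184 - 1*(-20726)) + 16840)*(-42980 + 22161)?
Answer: -869193250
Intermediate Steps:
((4184 - 1*(-20726)) + 16840)*(-42980 + 22161) = ((4184 + 20726) + 16840)*(-20819) = (24910 + 16840)*(-20819) = 41750*(-20819) = -869193250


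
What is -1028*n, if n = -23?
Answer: 23644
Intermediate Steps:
-1028*n = -1028*(-23) = 23644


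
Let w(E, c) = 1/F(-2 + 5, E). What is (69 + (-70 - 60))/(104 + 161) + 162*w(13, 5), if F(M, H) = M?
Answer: 14249/265 ≈ 53.770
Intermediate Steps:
w(E, c) = ⅓ (w(E, c) = 1/(-2 + 5) = 1/3 = ⅓)
(69 + (-70 - 60))/(104 + 161) + 162*w(13, 5) = (69 + (-70 - 60))/(104 + 161) + 162*(⅓) = (69 - 130)/265 + 54 = -61*1/265 + 54 = -61/265 + 54 = 14249/265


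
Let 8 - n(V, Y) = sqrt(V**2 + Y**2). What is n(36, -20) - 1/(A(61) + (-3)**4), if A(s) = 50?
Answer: 1047/131 - 4*sqrt(106) ≈ -33.190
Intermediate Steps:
n(V, Y) = 8 - sqrt(V**2 + Y**2)
n(36, -20) - 1/(A(61) + (-3)**4) = (8 - sqrt(36**2 + (-20)**2)) - 1/(50 + (-3)**4) = (8 - sqrt(1296 + 400)) - 1/(50 + 81) = (8 - sqrt(1696)) - 1/131 = (8 - 4*sqrt(106)) - 1*1/131 = (8 - 4*sqrt(106)) - 1/131 = 1047/131 - 4*sqrt(106)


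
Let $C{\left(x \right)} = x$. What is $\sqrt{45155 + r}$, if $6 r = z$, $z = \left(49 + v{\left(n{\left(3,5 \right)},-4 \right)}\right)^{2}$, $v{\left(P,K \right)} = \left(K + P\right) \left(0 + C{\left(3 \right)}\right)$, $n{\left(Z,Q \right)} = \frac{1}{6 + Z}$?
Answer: $\frac{\sqrt{3676371}}{9} \approx 213.04$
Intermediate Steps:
$v{\left(P,K \right)} = 3 K + 3 P$ ($v{\left(P,K \right)} = \left(K + P\right) \left(0 + 3\right) = \left(K + P\right) 3 = 3 K + 3 P$)
$z = \frac{12544}{9}$ ($z = \left(49 + \left(3 \left(-4\right) + \frac{3}{6 + 3}\right)\right)^{2} = \left(49 - \left(12 - \frac{3}{9}\right)\right)^{2} = \left(49 + \left(-12 + 3 \cdot \frac{1}{9}\right)\right)^{2} = \left(49 + \left(-12 + \frac{1}{3}\right)\right)^{2} = \left(49 - \frac{35}{3}\right)^{2} = \left(\frac{112}{3}\right)^{2} = \frac{12544}{9} \approx 1393.8$)
$r = \frac{6272}{27}$ ($r = \frac{1}{6} \cdot \frac{12544}{9} = \frac{6272}{27} \approx 232.3$)
$\sqrt{45155 + r} = \sqrt{45155 + \frac{6272}{27}} = \sqrt{\frac{1225457}{27}} = \frac{\sqrt{3676371}}{9}$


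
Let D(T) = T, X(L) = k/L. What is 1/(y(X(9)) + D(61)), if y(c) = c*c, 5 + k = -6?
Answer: 81/5062 ≈ 0.016002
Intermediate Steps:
k = -11 (k = -5 - 6 = -11)
X(L) = -11/L
y(c) = c**2
1/(y(X(9)) + D(61)) = 1/((-11/9)**2 + 61) = 1/(121/81 + 61) = 1/(5062/81) = 81/5062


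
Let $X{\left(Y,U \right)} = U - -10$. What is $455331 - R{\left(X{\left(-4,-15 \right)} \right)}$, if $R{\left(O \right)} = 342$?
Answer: $454989$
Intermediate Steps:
$X{\left(Y,U \right)} = 10 + U$ ($X{\left(Y,U \right)} = U + 10 = 10 + U$)
$455331 - R{\left(X{\left(-4,-15 \right)} \right)} = 455331 - 342 = 454989$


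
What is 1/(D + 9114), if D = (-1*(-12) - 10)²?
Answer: 1/9118 ≈ 0.00010967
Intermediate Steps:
D = 4 (D = (12 - 10)² = 2² = 4)
1/(D + 9114) = 1/(4 + 9114) = 1/9118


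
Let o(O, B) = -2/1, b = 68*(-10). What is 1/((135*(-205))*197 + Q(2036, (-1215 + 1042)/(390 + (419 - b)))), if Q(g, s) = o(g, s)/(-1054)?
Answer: -527/2873190824 ≈ -1.8342e-7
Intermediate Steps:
b = -680
o(O, B) = -2 (o(O, B) = -2*1 = -2)
Q(g, s) = 1/527 (Q(g, s) = -2/(-1054) = -2*(-1/1054) = 1/527)
1/((135*(-205))*197 + Q(2036, (-1215 + 1042)/(390 + (419 - b)))) = 1/((135*(-205))*197 + 1/527) = 1/(-27675*197 + 1/527) = 1/(-5451975 + 1/527) = 1/(-2873190824/527) = -527/2873190824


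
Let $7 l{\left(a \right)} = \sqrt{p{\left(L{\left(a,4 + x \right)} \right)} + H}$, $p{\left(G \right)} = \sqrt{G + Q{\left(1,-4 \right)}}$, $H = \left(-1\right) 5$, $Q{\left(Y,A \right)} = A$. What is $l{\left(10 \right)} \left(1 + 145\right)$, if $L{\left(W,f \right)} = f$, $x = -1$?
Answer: $\frac{146 \sqrt{-5 + i}}{7} \approx 4.6409 + 46.868 i$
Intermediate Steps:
$H = -5$
$p{\left(G \right)} = \sqrt{-4 + G}$ ($p{\left(G \right)} = \sqrt{G - 4} = \sqrt{-4 + G}$)
$l{\left(a \right)} = \frac{\sqrt{-5 + i}}{7}$ ($l{\left(a \right)} = \frac{\sqrt{\sqrt{-4 + \left(4 - 1\right)} - 5}}{7} = \frac{\sqrt{\sqrt{-4 + 3} - 5}}{7} = \frac{\sqrt{\sqrt{-1} - 5}}{7} = \frac{\sqrt{i - 5}}{7} = \frac{\sqrt{-5 + i}}{7}$)
$l{\left(10 \right)} \left(1 + 145\right) = \frac{\sqrt{-5 + i}}{7} \left(1 + 145\right) = \frac{\sqrt{-5 + i}}{7} \cdot 146 = \frac{146 \sqrt{-5 + i}}{7}$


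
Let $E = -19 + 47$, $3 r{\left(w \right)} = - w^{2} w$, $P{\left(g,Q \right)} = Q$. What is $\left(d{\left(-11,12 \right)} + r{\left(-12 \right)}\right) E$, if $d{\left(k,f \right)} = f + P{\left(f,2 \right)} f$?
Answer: $17136$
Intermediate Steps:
$d{\left(k,f \right)} = 3 f$ ($d{\left(k,f \right)} = f + 2 f = 3 f$)
$r{\left(w \right)} = - \frac{w^{3}}{3}$ ($r{\left(w \right)} = \frac{- w^{2} w}{3} = \frac{\left(-1\right) w^{3}}{3} = - \frac{w^{3}}{3}$)
$E = 28$
$\left(d{\left(-11,12 \right)} + r{\left(-12 \right)}\right) E = \left(3 \cdot 12 - \frac{\left(-12\right)^{3}}{3}\right) 28 = \left(36 - -576\right) 28 = \left(36 + 576\right) 28 = 612 \cdot 28 = 17136$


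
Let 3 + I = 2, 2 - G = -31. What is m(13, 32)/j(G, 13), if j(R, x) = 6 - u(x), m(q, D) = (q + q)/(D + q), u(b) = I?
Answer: 26/315 ≈ 0.082540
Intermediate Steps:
G = 33 (G = 2 - 1*(-31) = 2 + 31 = 33)
I = -1 (I = -3 + 2 = -1)
u(b) = -1
m(q, D) = 2*q/(D + q) (m(q, D) = (2*q)/(D + q) = 2*q/(D + q))
j(R, x) = 7 (j(R, x) = 6 - 1*(-1) = 6 + 1 = 7)
m(13, 32)/j(G, 13) = (2*13/(32 + 13))/7 = (2*13/45)*(1/7) = (2*13*(1/45))*(1/7) = (26/45)*(1/7) = 26/315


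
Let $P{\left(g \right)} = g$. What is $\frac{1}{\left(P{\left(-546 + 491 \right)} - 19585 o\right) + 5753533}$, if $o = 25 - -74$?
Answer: $\frac{1}{3814563} \approx 2.6215 \cdot 10^{-7}$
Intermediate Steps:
$o = 99$ ($o = 25 + 74 = 99$)
$\frac{1}{\left(P{\left(-546 + 491 \right)} - 19585 o\right) + 5753533} = \frac{1}{\left(\left(-546 + 491\right) - 19585 \cdot 99\right) + 5753533} = \frac{1}{\left(-55 - 1938915\right) + 5753533} = \frac{1}{-1938970 + 5753533} = \frac{1}{3814563}$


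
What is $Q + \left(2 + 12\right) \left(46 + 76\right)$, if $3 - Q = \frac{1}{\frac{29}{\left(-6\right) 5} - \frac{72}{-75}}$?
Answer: $1861$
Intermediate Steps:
$Q = 153$ ($Q = 3 - \frac{1}{\frac{29}{\left(-6\right) 5} - \frac{72}{-75}} = 3 - \frac{1}{\frac{29}{-30} - - \frac{24}{25}} = 3 - \frac{1}{29 \left(- \frac{1}{30}\right) + \frac{24}{25}} = 3 - \frac{1}{- \frac{29}{30} + \frac{24}{25}} = 3 - \frac{1}{- \frac{1}{150}} = 3 - -150 = 3 + 150 = 153$)
$Q + \left(2 + 12\right) \left(46 + 76\right) = 153 + \left(2 + 12\right) \left(46 + 76\right) = 153 + 14 \cdot 122 = 153 + 1708 = 1861$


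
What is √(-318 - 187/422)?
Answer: I*√56709626/422 ≈ 17.845*I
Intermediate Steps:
√(-318 - 187/422) = √(-134383/422) = I*√56709626/422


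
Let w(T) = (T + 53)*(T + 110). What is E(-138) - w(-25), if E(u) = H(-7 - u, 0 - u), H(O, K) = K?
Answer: -2242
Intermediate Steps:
E(u) = -u (E(u) = 0 - u = -u)
w(T) = (53 + T)*(110 + T)
E(-138) - w(-25) = -1*(-138) - (5830 + (-25)**2 + 163*(-25)) = 138 - (5830 + 625 - 4075) = 138 - 1*2380 = 138 - 2380 = -2242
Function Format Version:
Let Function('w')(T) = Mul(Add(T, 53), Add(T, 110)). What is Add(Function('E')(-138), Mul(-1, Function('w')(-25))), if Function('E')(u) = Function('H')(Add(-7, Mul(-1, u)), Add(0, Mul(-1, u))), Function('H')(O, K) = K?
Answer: -2242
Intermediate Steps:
Function('E')(u) = Mul(-1, u) (Function('E')(u) = Add(0, Mul(-1, u)) = Mul(-1, u))
Function('w')(T) = Mul(Add(53, T), Add(110, T))
Add(Function('E')(-138), Mul(-1, Function('w')(-25))) = Add(Mul(-1, -138), Mul(-1, Add(5830, Pow(-25, 2), Mul(163, -25)))) = Add(138, Mul(-1, Add(5830, 625, -4075))) = Add(138, Mul(-1, 2380)) = Add(138, -2380) = -2242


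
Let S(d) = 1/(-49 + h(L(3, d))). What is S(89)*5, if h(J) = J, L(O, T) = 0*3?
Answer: -5/49 ≈ -0.10204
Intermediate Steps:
L(O, T) = 0
S(d) = -1/49 (S(d) = 1/(-49 + 0) = 1/(-49) = -1/49)
S(89)*5 = -1/49*5 = -5/49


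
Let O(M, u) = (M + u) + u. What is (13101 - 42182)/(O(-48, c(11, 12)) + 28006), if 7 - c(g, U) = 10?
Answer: -29081/27952 ≈ -1.0404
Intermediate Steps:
c(g, U) = -3 (c(g, U) = 7 - 1*10 = 7 - 10 = -3)
O(M, u) = M + 2*u
(13101 - 42182)/(O(-48, c(11, 12)) + 28006) = (13101 - 42182)/((-48 + 2*(-3)) + 28006) = -29081/((-48 - 6) + 28006) = -29081/(-54 + 28006) = -29081/27952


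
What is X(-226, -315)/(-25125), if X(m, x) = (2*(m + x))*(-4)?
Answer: -4328/25125 ≈ -0.17226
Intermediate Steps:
X(m, x) = -8*m - 8*x (X(m, x) = (2*m + 2*x)*(-4) = -8*m - 8*x)
X(-226, -315)/(-25125) = (-8*(-226) - 8*(-315))/(-25125) = (1808 + 2520)*(-1/25125) = 4328*(-1/25125) = -4328/25125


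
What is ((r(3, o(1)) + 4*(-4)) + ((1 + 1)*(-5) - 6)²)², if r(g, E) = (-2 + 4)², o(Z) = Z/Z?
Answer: 59536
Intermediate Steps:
o(Z) = 1
r(g, E) = 4 (r(g, E) = 2² = 4)
((r(3, o(1)) + 4*(-4)) + ((1 + 1)*(-5) - 6)²)² = ((4 + 4*(-4)) + ((1 + 1)*(-5) - 6)²)² = ((4 - 16) + (2*(-5) - 6)²)² = (-12 + (-10 - 6)²)² = (-12 + (-16)²)² = (-12 + 256)² = 244² = 59536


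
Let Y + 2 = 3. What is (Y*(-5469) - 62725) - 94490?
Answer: -162684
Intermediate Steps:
Y = 1 (Y = -2 + 3 = 1)
(Y*(-5469) - 62725) - 94490 = (1*(-5469) - 62725) - 94490 = (-5469 - 62725) - 94490 = -68194 - 94490 = -162684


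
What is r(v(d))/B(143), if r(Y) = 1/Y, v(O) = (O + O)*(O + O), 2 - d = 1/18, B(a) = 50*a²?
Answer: 81/1252501250 ≈ 6.4671e-8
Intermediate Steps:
d = 35/18 (d = 2 - 1/18 = 35/18 ≈ 1.9444)
v(O) = 4*O² (v(O) = (2*O)*(2*O) = 4*O²)
r(v(d))/B(143) = 1/(((4*(35/18)²))*((50*143²))) = 1/(((4*(1225/324)))*((50*20449))) = 1/((1225/81)*1022450) = (81/1225)*(1/1022450) = 81/1252501250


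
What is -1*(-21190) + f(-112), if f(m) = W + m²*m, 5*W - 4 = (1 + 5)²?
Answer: -1383730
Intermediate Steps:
W = 8 (W = ⅘ + (1 + 5)²/5 = ⅘ + (⅕)*6² = ⅘ + (⅕)*36 = ⅘ + 36/5 = 8)
f(m) = 8 + m³ (f(m) = 8 + m²*m = 8 + m³)
-1*(-21190) + f(-112) = -1*(-21190) + (8 + (-112)³) = 21190 + (8 - 1404928) = 21190 - 1404920 = -1383730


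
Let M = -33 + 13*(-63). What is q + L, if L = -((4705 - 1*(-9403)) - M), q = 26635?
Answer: 11675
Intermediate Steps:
M = -852 (M = -33 - 819 = -852)
L = -14960 (L = -((4705 - 1*(-9403)) - 1*(-852)) = -((4705 + 9403) + 852) = -(14108 + 852) = -1*14960 = -14960)
q + L = 26635 - 14960 = 11675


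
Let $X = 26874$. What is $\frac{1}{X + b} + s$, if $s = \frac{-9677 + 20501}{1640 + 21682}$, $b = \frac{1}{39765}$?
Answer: $\frac{1927989444799}{4153821602957} \approx 0.46415$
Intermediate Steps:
$b = \frac{1}{39765} \approx 2.5148 \cdot 10^{-5}$
$s = \frac{1804}{3887}$ ($s = \frac{10824}{23322} = 10824 \cdot \frac{1}{23322} = \frac{1804}{3887} \approx 0.46411$)
$\frac{1}{X + b} + s = \frac{1}{26874 + \frac{1}{39765}} + \frac{1804}{3887} = \frac{1}{\frac{1068644611}{39765}} + \frac{1804}{3887} = \frac{39765}{1068644611} + \frac{1804}{3887} = \frac{1927989444799}{4153821602957}$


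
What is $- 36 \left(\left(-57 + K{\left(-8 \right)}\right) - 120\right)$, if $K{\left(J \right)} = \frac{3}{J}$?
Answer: $\frac{12771}{2} \approx 6385.5$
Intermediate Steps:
$- 36 \left(\left(-57 + K{\left(-8 \right)}\right) - 120\right) = - 36 \left(\left(-57 + \frac{3}{-8}\right) - 120\right) = - 36 \left(\left(-57 + 3 \left(- \frac{1}{8}\right)\right) - 120\right) = - 36 \left(\left(-57 - \frac{3}{8}\right) - 120\right) = - 36 \left(- \frac{459}{8} - 120\right) = \left(-36\right) \left(- \frac{1419}{8}\right) = \frac{12771}{2}$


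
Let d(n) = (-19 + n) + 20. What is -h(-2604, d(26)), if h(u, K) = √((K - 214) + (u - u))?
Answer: -I*√187 ≈ -13.675*I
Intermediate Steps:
d(n) = 1 + n
h(u, K) = √(-214 + K) (h(u, K) = √((-214 + K) + 0) = √(-214 + K))
-h(-2604, d(26)) = -√(-214 + (1 + 26)) = -√(-214 + 27) = -√(-187) = -I*√187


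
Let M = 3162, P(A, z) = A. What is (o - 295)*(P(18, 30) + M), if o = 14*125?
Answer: 4626900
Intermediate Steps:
o = 1750
(o - 295)*(P(18, 30) + M) = (1750 - 295)*(18 + 3162) = 1455*3180 = 4626900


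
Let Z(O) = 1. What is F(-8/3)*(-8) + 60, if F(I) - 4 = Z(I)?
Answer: 20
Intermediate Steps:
F(I) = 5 (F(I) = 4 + 1 = 5)
F(-8/3)*(-8) + 60 = 5*(-8) + 60 = -40 + 60 = 20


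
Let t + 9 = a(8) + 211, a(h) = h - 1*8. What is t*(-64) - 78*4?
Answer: -13240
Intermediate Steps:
a(h) = -8 + h (a(h) = h - 8 = -8 + h)
t = 202 (t = -9 + ((-8 + 8) + 211) = -9 + (0 + 211) = -9 + 211 = 202)
t*(-64) - 78*4 = 202*(-64) - 78*4 = -12928 - 312 = -13240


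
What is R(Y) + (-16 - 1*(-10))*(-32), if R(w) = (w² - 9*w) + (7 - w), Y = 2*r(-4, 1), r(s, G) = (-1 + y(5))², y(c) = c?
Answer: 903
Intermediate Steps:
r(s, G) = 16 (r(s, G) = (-1 + 5)² = 4² = 16)
Y = 32 (Y = 2*16 = 32)
R(w) = 7 + w² - 10*w
R(Y) + (-16 - 1*(-10))*(-32) = (7 + 32² - 10*32) + (-16 - 1*(-10))*(-32) = (7 + 1024 - 320) + (-16 + 10)*(-32) = 711 - 6*(-32) = 711 + 192 = 903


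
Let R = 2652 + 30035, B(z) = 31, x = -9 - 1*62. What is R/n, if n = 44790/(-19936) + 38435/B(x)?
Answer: 10100544496/382425835 ≈ 26.412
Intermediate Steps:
x = -71 (x = -9 - 62 = -71)
n = 382425835/309008 (n = 44790/(-19936) + 38435/31 = 44790*(-1/19936) + 38435*(1/31) = -22395/9968 + 38435/31 = 382425835/309008 ≈ 1237.6)
R = 32687
R/n = 32687/(382425835/309008) = 32687*(309008/382425835) = 10100544496/382425835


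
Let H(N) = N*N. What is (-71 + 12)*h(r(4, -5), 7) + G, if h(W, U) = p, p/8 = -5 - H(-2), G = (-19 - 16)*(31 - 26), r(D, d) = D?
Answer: 4073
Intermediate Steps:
H(N) = N**2
G = -175 (G = -35*5 = -175)
p = -72 (p = 8*(-5 - 1*(-2)**2) = 8*(-5 - 1*4) = 8*(-5 - 4) = 8*(-9) = -72)
h(W, U) = -72
(-71 + 12)*h(r(4, -5), 7) + G = (-71 + 12)*(-72) - 175 = -59*(-72) - 175 = 4248 - 175 = 4073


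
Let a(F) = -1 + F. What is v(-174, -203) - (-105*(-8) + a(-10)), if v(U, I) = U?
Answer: -1003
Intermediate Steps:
v(-174, -203) - (-105*(-8) + a(-10)) = -174 - (-105*(-8) + (-1 - 10)) = -174 - (840 - 11) = -174 - 1*829 = -174 - 829 = -1003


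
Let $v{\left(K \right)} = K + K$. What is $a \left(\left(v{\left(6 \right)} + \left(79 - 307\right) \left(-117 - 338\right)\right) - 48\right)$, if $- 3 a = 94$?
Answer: $-3249392$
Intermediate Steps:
$v{\left(K \right)} = 2 K$
$a = - \frac{94}{3}$ ($a = \left(- \frac{1}{3}\right) 94 = - \frac{94}{3} \approx -31.333$)
$a \left(\left(v{\left(6 \right)} + \left(79 - 307\right) \left(-117 - 338\right)\right) - 48\right) = - \frac{94 \left(\left(2 \cdot 6 + \left(79 - 307\right) \left(-117 - 338\right)\right) - 48\right)}{3} = - \frac{94 \left(\left(12 - -103740\right) - 48\right)}{3} = - \frac{94 \left(\left(12 + 103740\right) - 48\right)}{3} = - \frac{94 \left(103752 - 48\right)}{3} = \left(- \frac{94}{3}\right) 103704 = -3249392$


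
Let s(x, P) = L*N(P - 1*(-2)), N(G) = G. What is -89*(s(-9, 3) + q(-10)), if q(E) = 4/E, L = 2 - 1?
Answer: -2047/5 ≈ -409.40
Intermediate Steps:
L = 1
s(x, P) = 2 + P (s(x, P) = 1*(P - 1*(-2)) = 1*(P + 2) = 1*(2 + P) = 2 + P)
-89*(s(-9, 3) + q(-10)) = -89*((2 + 3) + 4/(-10)) = -89*(5 + 4*(-⅒)) = -89*(5 - ⅖) = -89*23/5 = -2047/5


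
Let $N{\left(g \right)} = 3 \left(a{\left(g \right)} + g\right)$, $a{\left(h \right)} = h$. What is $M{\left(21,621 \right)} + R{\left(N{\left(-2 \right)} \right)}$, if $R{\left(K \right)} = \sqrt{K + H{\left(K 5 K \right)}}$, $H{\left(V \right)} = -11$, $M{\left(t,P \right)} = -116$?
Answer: $-116 + i \sqrt{23} \approx -116.0 + 4.7958 i$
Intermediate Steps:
$N{\left(g \right)} = 6 g$ ($N{\left(g \right)} = 3 \left(g + g\right) = 3 \cdot 2 g = 6 g$)
$R{\left(K \right)} = \sqrt{-11 + K}$ ($R{\left(K \right)} = \sqrt{K - 11} = \sqrt{-11 + K}$)
$M{\left(21,621 \right)} + R{\left(N{\left(-2 \right)} \right)} = -116 + \sqrt{-11 + 6 \left(-2\right)} = -116 + \sqrt{-11 - 12} = -116 + \sqrt{-23} = -116 + i \sqrt{23}$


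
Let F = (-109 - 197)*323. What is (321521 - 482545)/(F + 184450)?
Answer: -2368/1259 ≈ -1.8809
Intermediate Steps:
F = -98838 (F = -306*323 = -98838)
(321521 - 482545)/(F + 184450) = (321521 - 482545)/(-98838 + 184450) = -161024/85612 = -161024*1/85612 = -2368/1259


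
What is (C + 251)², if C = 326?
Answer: 332929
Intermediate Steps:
(C + 251)² = (326 + 251)² = 577² = 332929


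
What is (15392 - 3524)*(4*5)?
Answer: 237360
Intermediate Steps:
(15392 - 3524)*(4*5) = 11868*20 = 237360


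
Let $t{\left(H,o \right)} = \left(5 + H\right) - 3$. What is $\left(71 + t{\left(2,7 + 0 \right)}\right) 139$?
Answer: $10425$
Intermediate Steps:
$t{\left(H,o \right)} = 2 + H$
$\left(71 + t{\left(2,7 + 0 \right)}\right) 139 = \left(71 + \left(2 + 2\right)\right) 139 = \left(71 + 4\right) 139 = 75 \cdot 139 = 10425$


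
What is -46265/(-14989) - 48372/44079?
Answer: 438089009/220233377 ≈ 1.9892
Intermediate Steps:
-46265/(-14989) - 48372/44079 = -46265*(-1/14989) - 48372*1/44079 = 46265/14989 - 16124/14693 = 438089009/220233377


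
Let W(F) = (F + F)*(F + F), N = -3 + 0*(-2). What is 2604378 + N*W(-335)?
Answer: 1257678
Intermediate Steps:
N = -3 (N = -3 + 0 = -3)
W(F) = 4*F² (W(F) = (2*F)*(2*F) = 4*F²)
2604378 + N*W(-335) = 2604378 - 12*(-335)² = 2604378 - 12*112225 = 2604378 - 3*448900 = 2604378 - 1346700 = 1257678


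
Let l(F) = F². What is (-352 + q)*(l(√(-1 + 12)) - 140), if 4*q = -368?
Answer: 57276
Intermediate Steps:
q = -92 (q = (¼)*(-368) = -92)
(-352 + q)*(l(√(-1 + 12)) - 140) = (-352 - 92)*((√(-1 + 12))² - 140) = -444*((√11)² - 140) = -444*(11 - 140) = -444*(-129) = 57276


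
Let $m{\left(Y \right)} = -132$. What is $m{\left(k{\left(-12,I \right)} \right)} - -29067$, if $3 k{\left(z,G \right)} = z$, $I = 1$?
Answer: $28935$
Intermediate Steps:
$k{\left(z,G \right)} = \frac{z}{3}$
$m{\left(k{\left(-12,I \right)} \right)} - -29067 = -132 - -29067 = -132 + 29067 = 28935$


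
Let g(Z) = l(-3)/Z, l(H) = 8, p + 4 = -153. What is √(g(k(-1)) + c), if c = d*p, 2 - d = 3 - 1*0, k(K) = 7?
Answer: 3*√861/7 ≈ 12.575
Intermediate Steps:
p = -157 (p = -4 - 153 = -157)
d = -1 (d = 2 - (3 - 1*0) = 2 - (3 + 0) = 2 - 1*3 = 2 - 3 = -1)
c = 157 (c = -1*(-157) = 157)
g(Z) = 8/Z
√(g(k(-1)) + c) = √(8/7 + 157) = √(1107/7) = 3*√861/7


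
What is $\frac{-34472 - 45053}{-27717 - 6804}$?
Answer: $\frac{79525}{34521} \approx 2.3037$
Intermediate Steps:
$\frac{-34472 - 45053}{-27717 - 6804} = - \frac{79525}{-34521} = \left(-79525\right) \left(- \frac{1}{34521}\right) = \frac{79525}{34521}$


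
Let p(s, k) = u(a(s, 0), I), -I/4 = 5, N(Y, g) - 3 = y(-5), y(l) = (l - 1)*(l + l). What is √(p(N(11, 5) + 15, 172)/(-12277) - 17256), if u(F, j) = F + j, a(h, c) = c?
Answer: 14*I*√13269926929/12277 ≈ 131.36*I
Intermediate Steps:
y(l) = 2*l*(-1 + l) (y(l) = (-1 + l)*(2*l) = 2*l*(-1 + l))
N(Y, g) = 63 (N(Y, g) = 3 + 2*(-5)*(-1 - 5) = 3 + 2*(-5)*(-6) = 3 + 60 = 63)
I = -20 (I = -4*5 = -20)
p(s, k) = -20 (p(s, k) = 0 - 20 = -20)
√(p(N(11, 5) + 15, 172)/(-12277) - 17256) = √(-20/(-12277) - 17256) = √(-20*(-1/12277) - 17256) = √(20/12277 - 17256) = √(-211851892/12277) = 14*I*√13269926929/12277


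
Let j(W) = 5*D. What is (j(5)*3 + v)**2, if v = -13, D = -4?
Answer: 5329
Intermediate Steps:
j(W) = -20 (j(W) = 5*(-4) = -20)
(j(5)*3 + v)**2 = (-20*3 - 13)**2 = (-60 - 13)**2 = (-73)**2 = 5329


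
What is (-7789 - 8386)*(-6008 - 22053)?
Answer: 453886675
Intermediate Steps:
(-7789 - 8386)*(-6008 - 22053) = -16175*(-28061) = 453886675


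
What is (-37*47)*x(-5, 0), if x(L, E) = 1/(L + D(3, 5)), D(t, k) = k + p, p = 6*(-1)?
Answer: 1739/6 ≈ 289.83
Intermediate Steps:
p = -6
D(t, k) = -6 + k (D(t, k) = k - 6 = -6 + k)
x(L, E) = 1/(-1 + L) (x(L, E) = 1/(L + (-6 + 5)) = 1/(L - 1) = 1/(-1 + L))
(-37*47)*x(-5, 0) = (-37*47)/(-1 - 5) = -1739/(-6) = -1739*(-1/6) = 1739/6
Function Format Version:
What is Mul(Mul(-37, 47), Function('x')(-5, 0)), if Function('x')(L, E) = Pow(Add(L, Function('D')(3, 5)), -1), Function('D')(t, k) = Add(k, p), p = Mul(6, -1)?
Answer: Rational(1739, 6) ≈ 289.83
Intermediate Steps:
p = -6
Function('D')(t, k) = Add(-6, k) (Function('D')(t, k) = Add(k, -6) = Add(-6, k))
Function('x')(L, E) = Pow(Add(-1, L), -1) (Function('x')(L, E) = Pow(Add(L, Add(-6, 5)), -1) = Pow(Add(L, -1), -1) = Pow(Add(-1, L), -1))
Mul(Mul(-37, 47), Function('x')(-5, 0)) = Mul(Mul(-37, 47), Pow(Add(-1, -5), -1)) = Mul(-1739, Pow(-6, -1)) = Mul(-1739, Rational(-1, 6)) = Rational(1739, 6)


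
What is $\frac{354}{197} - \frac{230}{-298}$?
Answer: $\frac{75401}{29353} \approx 2.5688$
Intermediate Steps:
$\frac{354}{197} - \frac{230}{-298} = 354 \cdot \frac{1}{197} - - \frac{115}{149} = \frac{354}{197} + \frac{115}{149} = \frac{75401}{29353}$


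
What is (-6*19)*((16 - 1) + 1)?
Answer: -1824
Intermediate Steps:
(-6*19)*((16 - 1) + 1) = -114*(15 + 1) = -114*16 = -1824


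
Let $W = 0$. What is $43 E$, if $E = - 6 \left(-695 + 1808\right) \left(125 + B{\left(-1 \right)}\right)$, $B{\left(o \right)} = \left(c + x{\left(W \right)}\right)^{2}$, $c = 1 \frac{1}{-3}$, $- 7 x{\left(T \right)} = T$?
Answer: $-35926156$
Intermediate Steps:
$x{\left(T \right)} = - \frac{T}{7}$
$c = - \frac{1}{3}$ ($c = 1 \left(- \frac{1}{3}\right) = - \frac{1}{3} \approx -0.33333$)
$B{\left(o \right)} = \frac{1}{9}$ ($B{\left(o \right)} = \left(- \frac{1}{3} - 0\right)^{2} = \left(- \frac{1}{3} + 0\right)^{2} = \left(- \frac{1}{3}\right)^{2} = \frac{1}{9}$)
$E = -835492$ ($E = - 6 \left(-695 + 1808\right) \left(125 + \frac{1}{9}\right) = - 6 \cdot 1113 \cdot \frac{1126}{9} = \left(-6\right) \frac{417746}{3} = -835492$)
$43 E = 43 \left(-835492\right) = -35926156$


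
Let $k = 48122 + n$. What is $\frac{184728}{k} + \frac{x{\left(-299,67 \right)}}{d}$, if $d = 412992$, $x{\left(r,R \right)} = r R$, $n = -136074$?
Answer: $- \frac{20411383}{9498816} \approx -2.1488$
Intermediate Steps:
$x{\left(r,R \right)} = R r$
$k = -87952$ ($k = 48122 - 136074 = -87952$)
$\frac{184728}{k} + \frac{x{\left(-299,67 \right)}}{d} = \frac{184728}{-87952} + \frac{67 \left(-299\right)}{412992} = 184728 \left(- \frac{1}{87952}\right) - \frac{20033}{412992} = - \frac{23091}{10994} - \frac{20033}{412992} = - \frac{20411383}{9498816}$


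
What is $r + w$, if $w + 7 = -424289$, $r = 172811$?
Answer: $-251485$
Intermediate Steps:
$w = -424296$ ($w = -7 - 424289 = -424296$)
$r + w = 172811 - 424296 = -251485$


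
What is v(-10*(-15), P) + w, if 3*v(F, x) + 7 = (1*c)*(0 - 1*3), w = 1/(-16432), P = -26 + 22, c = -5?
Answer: 131453/49296 ≈ 2.6666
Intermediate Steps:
P = -4
w = -1/16432 ≈ -6.0857e-5
v(F, x) = 8/3 (v(F, x) = -7/3 + ((1*(-5))*(0 - 1*3))/3 = -7/3 + (-5*(0 - 3))/3 = -7/3 + (-5*(-3))/3 = -7/3 + (⅓)*15 = -7/3 + 5 = 8/3)
v(-10*(-15), P) + w = 8/3 - 1/16432 = 131453/49296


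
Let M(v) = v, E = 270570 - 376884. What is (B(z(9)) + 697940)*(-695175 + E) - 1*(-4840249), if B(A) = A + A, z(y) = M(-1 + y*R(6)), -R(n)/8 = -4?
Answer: -559846447097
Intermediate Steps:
E = -106314
R(n) = 32 (R(n) = -8*(-4) = 32)
z(y) = -1 + 32*y (z(y) = -1 + y*32 = -1 + 32*y)
B(A) = 2*A
(B(z(9)) + 697940)*(-695175 + E) - 1*(-4840249) = (2*(-1 + 32*9) + 697940)*(-695175 - 106314) - 1*(-4840249) = (2*(-1 + 288) + 697940)*(-801489) + 4840249 = (2*287 + 697940)*(-801489) + 4840249 = (574 + 697940)*(-801489) + 4840249 = 698514*(-801489) + 4840249 = -559851287346 + 4840249 = -559846447097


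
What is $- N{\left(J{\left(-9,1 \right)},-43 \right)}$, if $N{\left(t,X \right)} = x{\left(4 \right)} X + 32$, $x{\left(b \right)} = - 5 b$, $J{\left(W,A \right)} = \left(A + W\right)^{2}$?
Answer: $-892$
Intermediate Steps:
$N{\left(t,X \right)} = 32 - 20 X$ ($N{\left(t,X \right)} = \left(-5\right) 4 X + 32 = - 20 X + 32 = 32 - 20 X$)
$- N{\left(J{\left(-9,1 \right)},-43 \right)} = - (32 - -860) = - (32 + 860) = \left(-1\right) 892 = -892$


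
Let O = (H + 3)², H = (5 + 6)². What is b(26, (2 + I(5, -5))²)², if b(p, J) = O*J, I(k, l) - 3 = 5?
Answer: 2364213760000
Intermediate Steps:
H = 121 (H = 11² = 121)
I(k, l) = 8 (I(k, l) = 3 + 5 = 8)
O = 15376 (O = (121 + 3)² = 124² = 15376)
b(p, J) = 15376*J
b(26, (2 + I(5, -5))²)² = (15376*(2 + 8)²)² = (15376*10²)² = (15376*100)² = 1537600² = 2364213760000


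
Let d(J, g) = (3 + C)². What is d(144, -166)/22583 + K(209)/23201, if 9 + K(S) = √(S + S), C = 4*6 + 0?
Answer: 16710282/523948183 + √418/23201 ≈ 0.032774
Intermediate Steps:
C = 24 (C = 24 + 0 = 24)
K(S) = -9 + √2*√S (K(S) = -9 + √(S + S) = -9 + √(2*S) = -9 + √2*√S)
d(J, g) = 729 (d(J, g) = (3 + 24)² = 27² = 729)
d(144, -166)/22583 + K(209)/23201 = 729/22583 + (-9 + √2*√209)/23201 = 729*(1/22583) + (-9 + √418)*(1/23201) = 729/22583 + (-9/23201 + √418/23201) = 16710282/523948183 + √418/23201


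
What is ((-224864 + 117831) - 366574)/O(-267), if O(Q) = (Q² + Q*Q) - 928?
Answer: -473607/141650 ≈ -3.3435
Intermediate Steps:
O(Q) = -928 + 2*Q² (O(Q) = (Q² + Q²) - 928 = 2*Q² - 928 = -928 + 2*Q²)
((-224864 + 117831) - 366574)/O(-267) = ((-224864 + 117831) - 366574)/(-928 + 2*(-267)²) = (-107033 - 366574)/(-928 + 2*71289) = -473607/(-928 + 142578) = -473607/141650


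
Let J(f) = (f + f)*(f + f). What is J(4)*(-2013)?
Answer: -128832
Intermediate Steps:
J(f) = 4*f² (J(f) = (2*f)*(2*f) = 4*f²)
J(4)*(-2013) = (4*4²)*(-2013) = (4*16)*(-2013) = 64*(-2013) = -128832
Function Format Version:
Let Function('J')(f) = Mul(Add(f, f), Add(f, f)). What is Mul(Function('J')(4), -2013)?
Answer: -128832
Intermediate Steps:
Function('J')(f) = Mul(4, Pow(f, 2)) (Function('J')(f) = Mul(Mul(2, f), Mul(2, f)) = Mul(4, Pow(f, 2)))
Mul(Function('J')(4), -2013) = Mul(Mul(4, Pow(4, 2)), -2013) = Mul(Mul(4, 16), -2013) = Mul(64, -2013) = -128832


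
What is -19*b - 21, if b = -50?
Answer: 929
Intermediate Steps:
-19*b - 21 = -19*(-50) - 21 = 950 - 21 = 929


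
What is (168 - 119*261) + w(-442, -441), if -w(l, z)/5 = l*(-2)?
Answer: -35311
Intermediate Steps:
w(l, z) = 10*l (w(l, z) = -5*l*(-2) = -(-10)*l = 10*l)
(168 - 119*261) + w(-442, -441) = (168 - 119*261) + 10*(-442) = (168 - 31059) - 4420 = -30891 - 4420 = -35311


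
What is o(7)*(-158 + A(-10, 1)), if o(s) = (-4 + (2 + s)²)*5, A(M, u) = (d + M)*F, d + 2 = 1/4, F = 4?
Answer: -78925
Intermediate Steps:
d = -7/4 (d = -2 + 1/4 = -2 + ¼ = -7/4 ≈ -1.7500)
A(M, u) = -7 + 4*M (A(M, u) = (-7/4 + M)*4 = -7 + 4*M)
o(s) = -20 + 5*(2 + s)²
o(7)*(-158 + A(-10, 1)) = (5*7*(4 + 7))*(-158 + (-7 + 4*(-10))) = (5*7*11)*(-158 + (-7 - 40)) = 385*(-158 - 47) = 385*(-205) = -78925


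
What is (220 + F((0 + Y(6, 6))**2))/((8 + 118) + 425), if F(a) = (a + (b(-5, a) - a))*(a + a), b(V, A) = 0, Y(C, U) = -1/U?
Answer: 220/551 ≈ 0.39927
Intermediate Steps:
F(a) = 0 (F(a) = (a + (0 - a))*(a + a) = (a - a)*(2*a) = 0*(2*a) = 0)
(220 + F((0 + Y(6, 6))**2))/((8 + 118) + 425) = (220 + 0)/((8 + 118) + 425) = 220/(126 + 425) = 220/551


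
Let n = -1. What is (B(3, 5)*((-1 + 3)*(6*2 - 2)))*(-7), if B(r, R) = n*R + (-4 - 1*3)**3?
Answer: 48720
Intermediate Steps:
B(r, R) = -343 - R (B(r, R) = -R + (-4 - 1*3)**3 = -R + (-4 - 3)**3 = -R + (-7)**3 = -R - 343 = -343 - R)
(B(3, 5)*((-1 + 3)*(6*2 - 2)))*(-7) = ((-343 - 1*5)*((-1 + 3)*(6*2 - 2)))*(-7) = ((-343 - 5)*(2*(12 - 2)))*(-7) = -696*10*(-7) = -348*20*(-7) = -6960*(-7) = 48720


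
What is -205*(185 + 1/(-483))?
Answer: -18317570/483 ≈ -37925.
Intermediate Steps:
-205*(185 + 1/(-483)) = -205*(185 - 1/483) = -205*89354/483 = -18317570/483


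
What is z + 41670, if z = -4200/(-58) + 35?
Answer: 1211545/29 ≈ 41777.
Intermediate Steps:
z = 3115/29 (z = -4200*(-1)/58 + 35 = -60*(-35/29) + 35 = 2100/29 + 35 = 3115/29 ≈ 107.41)
z + 41670 = 3115/29 + 41670 = 1211545/29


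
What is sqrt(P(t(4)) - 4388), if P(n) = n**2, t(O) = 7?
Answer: I*sqrt(4339) ≈ 65.871*I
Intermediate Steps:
sqrt(P(t(4)) - 4388) = sqrt(7**2 - 4388) = sqrt(49 - 4388) = sqrt(-4339) = I*sqrt(4339)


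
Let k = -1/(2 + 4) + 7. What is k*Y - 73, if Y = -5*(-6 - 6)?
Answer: 337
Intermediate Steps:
Y = 60 (Y = -5*(-12) = 60)
k = 41/6 (k = -1/6 + 7 = (⅙)*(-1) + 7 = -⅙ + 7 = 41/6 ≈ 6.8333)
k*Y - 73 = (41/6)*60 - 73 = 410 - 73 = 337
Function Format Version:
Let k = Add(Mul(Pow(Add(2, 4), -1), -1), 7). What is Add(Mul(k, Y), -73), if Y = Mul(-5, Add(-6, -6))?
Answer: 337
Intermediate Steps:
Y = 60 (Y = Mul(-5, -12) = 60)
k = Rational(41, 6) (k = Add(Mul(Pow(6, -1), -1), 7) = Add(Mul(Rational(1, 6), -1), 7) = Add(Rational(-1, 6), 7) = Rational(41, 6) ≈ 6.8333)
Add(Mul(k, Y), -73) = Add(Mul(Rational(41, 6), 60), -73) = Add(410, -73) = 337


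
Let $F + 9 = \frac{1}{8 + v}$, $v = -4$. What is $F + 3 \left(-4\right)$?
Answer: $- \frac{83}{4} \approx -20.75$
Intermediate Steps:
$F = - \frac{35}{4}$ ($F = -9 + \frac{1}{8 - 4} = -9 + \frac{1}{4} = - \frac{35}{4} \approx -8.75$)
$F + 3 \left(-4\right) = - \frac{35}{4} + 3 \left(-4\right) = - \frac{35}{4} - 12 = - \frac{83}{4}$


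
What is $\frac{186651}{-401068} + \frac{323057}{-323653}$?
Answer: $- \frac{189977980979}{129806861404} \approx -1.4635$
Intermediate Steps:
$\frac{186651}{-401068} + \frac{323057}{-323653} = 186651 \left(- \frac{1}{401068}\right) + 323057 \left(- \frac{1}{323653}\right) = - \frac{186651}{401068} - \frac{323057}{323653} = - \frac{189977980979}{129806861404}$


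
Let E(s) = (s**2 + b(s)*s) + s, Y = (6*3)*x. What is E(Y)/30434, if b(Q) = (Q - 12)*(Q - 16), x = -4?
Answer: -263556/15217 ≈ -17.320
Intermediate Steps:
b(Q) = (-16 + Q)*(-12 + Q) (b(Q) = (-12 + Q)*(-16 + Q) = (-16 + Q)*(-12 + Q))
Y = -72 (Y = (6*3)*(-4) = 18*(-4) = -72)
E(s) = s + s**2 + s*(192 + s**2 - 28*s) (E(s) = (s**2 + (192 + s**2 - 28*s)*s) + s = (s**2 + s*(192 + s**2 - 28*s)) + s = s + s**2 + s*(192 + s**2 - 28*s))
E(Y)/30434 = -72*(193 + (-72)**2 - 27*(-72))/30434 = -72*(193 + 5184 + 1944)*(1/30434) = -72*7321*(1/30434) = -527112*1/30434 = -263556/15217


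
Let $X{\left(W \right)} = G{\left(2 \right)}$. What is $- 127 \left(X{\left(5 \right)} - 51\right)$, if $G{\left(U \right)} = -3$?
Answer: $6858$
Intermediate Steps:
$X{\left(W \right)} = -3$
$- 127 \left(X{\left(5 \right)} - 51\right) = - 127 \left(-3 - 51\right) = \left(-127\right) \left(-54\right) = 6858$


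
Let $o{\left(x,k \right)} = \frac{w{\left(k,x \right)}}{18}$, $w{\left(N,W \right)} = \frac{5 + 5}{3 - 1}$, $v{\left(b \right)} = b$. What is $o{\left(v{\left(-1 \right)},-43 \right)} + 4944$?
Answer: $\frac{88997}{18} \approx 4944.3$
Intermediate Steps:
$w{\left(N,W \right)} = 5$ ($w{\left(N,W \right)} = \frac{10}{2} = 10 \cdot \frac{1}{2} = 5$)
$o{\left(x,k \right)} = \frac{5}{18}$
$o{\left(v{\left(-1 \right)},-43 \right)} + 4944 = \frac{5}{18} + 4944 = \frac{88997}{18}$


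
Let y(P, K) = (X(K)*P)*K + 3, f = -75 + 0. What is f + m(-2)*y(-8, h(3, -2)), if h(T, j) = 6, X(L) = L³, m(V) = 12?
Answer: -124455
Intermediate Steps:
f = -75
y(P, K) = 3 + P*K⁴ (y(P, K) = (K³*P)*K + 3 = (P*K³)*K + 3 = P*K⁴ + 3 = 3 + P*K⁴)
f + m(-2)*y(-8, h(3, -2)) = -75 + 12*(3 - 8*6⁴) = -75 + 12*(3 - 8*1296) = -75 + 12*(3 - 10368) = -75 + 12*(-10365) = -75 - 124380 = -124455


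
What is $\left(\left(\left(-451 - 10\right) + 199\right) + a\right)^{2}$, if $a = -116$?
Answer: $142884$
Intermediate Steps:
$\left(\left(\left(-451 - 10\right) + 199\right) + a\right)^{2} = \left(\left(\left(-451 - 10\right) + 199\right) - 116\right)^{2} = \left(\left(-461 + 199\right) - 116\right)^{2} = \left(-262 - 116\right)^{2} = \left(-378\right)^{2} = 142884$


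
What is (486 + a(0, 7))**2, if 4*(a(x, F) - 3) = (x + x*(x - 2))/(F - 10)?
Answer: 239121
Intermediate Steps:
a(x, F) = 3 + (x + x*(-2 + x))/(4*(-10 + F)) (a(x, F) = 3 + ((x + x*(x - 2))/(F - 10))/4 = 3 + ((x + x*(-2 + x))/(-10 + F))/4 = 3 + (x + x*(-2 + x))/(4*(-10 + F)))
(486 + a(0, 7))**2 = (486 + (-120 + 0**2 - 1*0 + 12*7)/(4*(-10 + 7)))**2 = (486 + (1/4)*(-120 + 0 + 0 + 84)/(-3))**2 = (486 + (1/4)*(-1/3)*(-36))**2 = (486 + 3)**2 = 489**2 = 239121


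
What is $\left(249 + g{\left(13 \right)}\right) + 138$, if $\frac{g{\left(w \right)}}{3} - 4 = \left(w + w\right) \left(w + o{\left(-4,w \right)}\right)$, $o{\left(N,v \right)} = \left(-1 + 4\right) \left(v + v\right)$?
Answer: $7497$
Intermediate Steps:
$o{\left(N,v \right)} = 6 v$ ($o{\left(N,v \right)} = 3 \cdot 2 v = 6 v$)
$g{\left(w \right)} = 12 + 42 w^{2}$ ($g{\left(w \right)} = 12 + 3 \left(w + w\right) \left(w + 6 w\right) = 12 + 3 \cdot 2 w 7 w = 12 + 3 \cdot 14 w^{2} = 12 + 42 w^{2}$)
$\left(249 + g{\left(13 \right)}\right) + 138 = \left(249 + \left(12 + 42 \cdot 13^{2}\right)\right) + 138 = \left(249 + \left(12 + 42 \cdot 169\right)\right) + 138 = \left(249 + \left(12 + 7098\right)\right) + 138 = \left(249 + 7110\right) + 138 = 7359 + 138 = 7497$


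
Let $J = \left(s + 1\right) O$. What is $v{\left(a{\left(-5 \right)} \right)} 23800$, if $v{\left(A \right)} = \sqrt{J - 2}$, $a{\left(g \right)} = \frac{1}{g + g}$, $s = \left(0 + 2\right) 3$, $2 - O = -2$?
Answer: $23800 \sqrt{26} \approx 1.2136 \cdot 10^{5}$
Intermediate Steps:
$O = 4$ ($O = 2 - -2 = 2 + 2 = 4$)
$s = 6$ ($s = 2 \cdot 3 = 6$)
$a{\left(g \right)} = \frac{1}{2 g}$
$J = 28$ ($J = \left(6 + 1\right) 4 = 7 \cdot 4 = 28$)
$v{\left(A \right)} = \sqrt{26}$ ($v{\left(A \right)} = \sqrt{28 - 2} = \sqrt{26}$)
$v{\left(a{\left(-5 \right)} \right)} 23800 = \sqrt{26} \cdot 23800 = 23800 \sqrt{26}$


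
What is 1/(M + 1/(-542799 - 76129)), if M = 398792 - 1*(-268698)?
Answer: 618928/413128250719 ≈ 1.4981e-6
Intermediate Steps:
M = 667490 (M = 398792 + 268698 = 667490)
1/(M + 1/(-542799 - 76129)) = 1/(667490 + 1/(-542799 - 76129)) = 1/(667490 + 1/(-618928)) = 1/(667490 - 1/618928) = 1/(413128250719/618928) = 618928/413128250719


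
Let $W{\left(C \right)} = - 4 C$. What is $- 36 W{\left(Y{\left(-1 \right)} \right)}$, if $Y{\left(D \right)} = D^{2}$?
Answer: $144$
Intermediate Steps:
$- 36 W{\left(Y{\left(-1 \right)} \right)} = - 36 \left(- 4 \left(-1\right)^{2}\right) = - 36 \left(\left(-4\right) 1\right) = \left(-36\right) \left(-4\right) = 144$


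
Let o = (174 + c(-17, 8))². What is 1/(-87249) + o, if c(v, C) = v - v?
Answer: 2641550723/87249 ≈ 30276.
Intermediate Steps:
c(v, C) = 0
o = 30276 (o = (174 + 0)² = 174² = 30276)
1/(-87249) + o = 1/(-87249) + 30276 = -1/87249 + 30276 = 2641550723/87249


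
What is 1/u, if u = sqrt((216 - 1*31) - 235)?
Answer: -I*sqrt(2)/10 ≈ -0.14142*I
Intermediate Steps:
u = 5*I*sqrt(2) (u = sqrt((216 - 31) - 235) = sqrt(185 - 235) = sqrt(-50) = 5*I*sqrt(2) ≈ 7.0711*I)
1/u = 1/(5*I*sqrt(2)) = -I*sqrt(2)/10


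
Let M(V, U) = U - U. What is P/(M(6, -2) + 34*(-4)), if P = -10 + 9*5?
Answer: -35/136 ≈ -0.25735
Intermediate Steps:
M(V, U) = 0
P = 35 (P = -10 + 45 = 35)
P/(M(6, -2) + 34*(-4)) = 35/(0 + 34*(-4)) = 35/(0 - 136) = 35/(-136) = -1/136*35 = -35/136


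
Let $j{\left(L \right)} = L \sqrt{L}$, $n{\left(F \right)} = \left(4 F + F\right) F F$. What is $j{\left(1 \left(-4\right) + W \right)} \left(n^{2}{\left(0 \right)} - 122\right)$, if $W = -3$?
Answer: $854 i \sqrt{7} \approx 2259.5 i$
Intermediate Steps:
$n{\left(F \right)} = 5 F^{3}$ ($n{\left(F \right)} = 5 F F F = 5 F^{2} F = 5 F^{3}$)
$j{\left(L \right)} = L^{\frac{3}{2}}$
$j{\left(1 \left(-4\right) + W \right)} \left(n^{2}{\left(0 \right)} - 122\right) = \left(1 \left(-4\right) - 3\right)^{\frac{3}{2}} \left(\left(5 \cdot 0^{3}\right)^{2} - 122\right) = \left(-4 - 3\right)^{\frac{3}{2}} \left(\left(5 \cdot 0\right)^{2} - 122\right) = \left(-7\right)^{\frac{3}{2}} \left(0^{2} - 122\right) = - 7 i \sqrt{7} \left(0 - 122\right) = - 7 i \sqrt{7} \left(-122\right) = 854 i \sqrt{7}$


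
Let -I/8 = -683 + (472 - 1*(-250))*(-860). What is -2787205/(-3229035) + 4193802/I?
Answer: 304469037311/178415808276 ≈ 1.7065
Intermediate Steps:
I = 4972824 (I = -8*(-683 + (472 - 1*(-250))*(-860)) = -8*(-683 + (472 + 250)*(-860)) = -8*(-683 + 722*(-860)) = -8*(-683 - 620920) = -8*(-621603) = 4972824)
-2787205/(-3229035) + 4193802/I = -2787205/(-3229035) + 4193802/4972824 = -2787205*(-1/3229035) + 4193802*(1/4972824) = 557441/645807 + 232989/276268 = 304469037311/178415808276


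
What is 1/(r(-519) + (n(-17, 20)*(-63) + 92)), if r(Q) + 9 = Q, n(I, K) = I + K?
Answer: -1/625 ≈ -0.0016000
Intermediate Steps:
r(Q) = -9 + Q
1/(r(-519) + (n(-17, 20)*(-63) + 92)) = 1/((-9 - 519) + ((-17 + 20)*(-63) + 92)) = 1/(-528 + (3*(-63) + 92)) = 1/(-528 + (-189 + 92)) = 1/(-528 - 97) = 1/(-625) = -1/625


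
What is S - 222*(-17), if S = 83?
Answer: 3857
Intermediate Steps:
S - 222*(-17) = 83 - 222*(-17) = 83 + 3774 = 3857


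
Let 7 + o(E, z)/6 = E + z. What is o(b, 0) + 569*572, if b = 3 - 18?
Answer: 325336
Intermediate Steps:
b = -15
o(E, z) = -42 + 6*E + 6*z (o(E, z) = -42 + 6*(E + z) = -42 + (6*E + 6*z) = -42 + 6*E + 6*z)
o(b, 0) + 569*572 = (-42 + 6*(-15) + 6*0) + 569*572 = (-42 - 90 + 0) + 325468 = -132 + 325468 = 325336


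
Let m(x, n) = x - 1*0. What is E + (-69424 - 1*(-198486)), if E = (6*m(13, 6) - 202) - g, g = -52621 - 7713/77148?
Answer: 1556324605/8572 ≈ 1.8156e+5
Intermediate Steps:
m(x, n) = x (m(x, n) = x + 0 = x)
g = -451068069/8572 (g = -52621 - 7713*1/77148 = -52621 - 857/8572 = -451068069/8572 ≈ -52621.)
E = 450005141/8572 (E = (6*13 - 202) - 1*(-451068069/8572) = (78 - 202) + 451068069/8572 = -124 + 451068069/8572 = 450005141/8572 ≈ 52497.)
E + (-69424 - 1*(-198486)) = 450005141/8572 + (-69424 - 1*(-198486)) = 450005141/8572 + (-69424 + 198486) = 450005141/8572 + 129062 = 1556324605/8572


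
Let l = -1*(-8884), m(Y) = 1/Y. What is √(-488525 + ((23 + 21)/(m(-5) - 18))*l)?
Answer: 3*I*√469259245/91 ≈ 714.14*I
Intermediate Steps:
l = 8884
√(-488525 + ((23 + 21)/(m(-5) - 18))*l) = √(-488525 + ((23 + 21)/(1/(-5) - 18))*8884) = √(-488525 + (44/(-⅕ - 18))*8884) = √(-488525 + (44/(-91/5))*8884) = √(-488525 + (44*(-5/91))*8884) = √(-488525 - 220/91*8884) = √(-488525 - 1954480/91) = √(-46410255/91) = 3*I*√469259245/91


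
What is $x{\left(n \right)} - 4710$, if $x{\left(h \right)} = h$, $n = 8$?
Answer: $-4702$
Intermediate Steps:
$x{\left(n \right)} - 4710 = 8 - 4710 = -4702$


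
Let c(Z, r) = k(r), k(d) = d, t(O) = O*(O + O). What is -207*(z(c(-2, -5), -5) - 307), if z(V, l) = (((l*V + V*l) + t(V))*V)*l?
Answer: -453951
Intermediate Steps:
t(O) = 2*O² (t(O) = O*(2*O) = 2*O²)
c(Z, r) = r
z(V, l) = V*l*(2*V² + 2*V*l) (z(V, l) = (((l*V + V*l) + 2*V²)*V)*l = (((V*l + V*l) + 2*V²)*V)*l = ((2*V*l + 2*V²)*V)*l = ((2*V² + 2*V*l)*V)*l = (V*(2*V² + 2*V*l))*l = V*l*(2*V² + 2*V*l))
-207*(z(c(-2, -5), -5) - 307) = -207*(2*(-5)*(-5)²*(-5 - 5) - 307) = -207*(2*(-5)*25*(-10) - 307) = -207*(2500 - 307) = -207*2193 = -453951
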